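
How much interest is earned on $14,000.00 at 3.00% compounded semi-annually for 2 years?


Compound interest earned = final amount − principal.
A = P(1 + r/n)^(nt) = $14,000.00 × (1 + 0.03/2)^(2 × 2) = $14,859.09
Interest = A − P = $14,859.09 − $14,000.00 = $859.09

Interest = A - P = $859.09


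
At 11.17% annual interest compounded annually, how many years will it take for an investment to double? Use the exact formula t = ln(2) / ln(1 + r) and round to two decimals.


Doubling condition: (1 + r)^t = 2
Take ln of both sides: t × ln(1 + r) = ln(2)
t = ln(2) / ln(1 + r)
t = 0.693147 / 0.105890
t = 6.55

t = ln(2) / ln(1 + r) = 6.55 years


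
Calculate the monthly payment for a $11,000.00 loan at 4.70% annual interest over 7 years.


Loan payment formula: PMT = PV × r / (1 − (1 + r)^(−n))
Monthly rate r = 0.047/12 ≈ 0.00391667, n = 84 months
Denominator: 1 − (1 + 0.047/12)^(−84) = 0.279894
PMT = $11,000.00 × (0.047/12) / 0.279894
PMT = $153.93 per month

PMT = PV × r / (1-(1+r)^(-n)) = $153.93/month


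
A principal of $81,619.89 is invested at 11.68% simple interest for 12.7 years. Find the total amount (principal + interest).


Total amount formula: A = P(1 + rt) = P + P·r·t
Interest: I = P × r × t = $81,619.89 × 0.1168 × 12.7 = $121,071.68
A = P + I = $81,619.89 + $121,071.68 = $202,691.57

A = P + I = P(1 + rt) = $202,691.57


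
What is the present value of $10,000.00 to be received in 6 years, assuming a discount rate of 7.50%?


Present value formula: PV = FV / (1 + r)^t
PV = $10,000.00 / (1 + 0.075)^6
PV = $10,000.00 / 1.5433015
PV = $6,479.62

PV = FV / (1 + r)^t = $6,479.62


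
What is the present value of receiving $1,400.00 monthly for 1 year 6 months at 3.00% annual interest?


Present value of an ordinary annuity: PV = PMT × (1 − (1 + r)^(−n)) / r
Monthly rate r = 0.03/12 = 0.0025, n = 18
PV = $1,400.00 × (1 − (1 + 0.03/12)^(−18)) / (0.03/12)
PV = $1,400.00 × 17.579533
PV = $24,611.35

PV = PMT × (1-(1+r)^(-n))/r = $24,611.35


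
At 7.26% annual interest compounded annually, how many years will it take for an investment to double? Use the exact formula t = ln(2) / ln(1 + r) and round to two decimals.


Doubling condition: (1 + r)^t = 2
Take ln of both sides: t × ln(1 + r) = ln(2)
t = ln(2) / ln(1 + r)
t = 0.693147 / 0.070086
t = 9.89

t = ln(2) / ln(1 + r) = 9.89 years


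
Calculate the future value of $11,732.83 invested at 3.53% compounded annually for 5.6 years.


Compound interest formula: A = P(1 + r/n)^(nt)
A = $11,732.83 × (1 + 0.0353/1)^(1 × 5.6)
Growth factor: (1 + 0.0353/1)^5.6 = 1.2144253
A = $11,732.83 × 1.2144253
A = $14,248.65

A = P(1 + r/n)^(nt) = $14,248.65


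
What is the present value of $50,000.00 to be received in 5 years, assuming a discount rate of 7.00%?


Present value formula: PV = FV / (1 + r)^t
PV = $50,000.00 / (1 + 0.07)^5
PV = $50,000.00 / 1.4025517
PV = $35,649.31

PV = FV / (1 + r)^t = $35,649.31


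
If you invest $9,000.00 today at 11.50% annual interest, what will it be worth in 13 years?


Future value formula: FV = PV × (1 + r)^t
FV = $9,000.00 × (1 + 0.115)^13
FV = $9,000.00 × 4.116928
FV = $37,052.35

FV = PV × (1 + r)^t = $37,052.35


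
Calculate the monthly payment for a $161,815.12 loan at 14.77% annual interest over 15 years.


Loan payment formula: PMT = PV × r / (1 − (1 + r)^(−n))
Monthly rate r = 0.1477/12 ≈ 0.01230833, n = 180 months
Denominator: 1 − (1 + 0.1477/12)^(−180) = 0.889416
PMT = $161,815.12 × (0.1477/12) / 0.889416
PMT = $2,239.31 per month

PMT = PV × r / (1-(1+r)^(-n)) = $2,239.31/month


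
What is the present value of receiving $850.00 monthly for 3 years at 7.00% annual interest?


Present value of an ordinary annuity: PV = PMT × (1 − (1 + r)^(−n)) / r
Monthly rate r = 0.07/12 ≈ 0.00583333, n = 36
PV = $850.00 × (1 − (1 + 0.07/12)^(−36)) / (0.07/12)
PV = $850.00 × 32.386464
PV = $27,528.49

PV = PMT × (1-(1+r)^(-n))/r = $27,528.49


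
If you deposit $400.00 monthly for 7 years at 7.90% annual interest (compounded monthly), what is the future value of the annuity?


Future value of an ordinary annuity: FV = PMT × ((1 + r)^n − 1) / r
Monthly rate r = 0.079/12 ≈ 0.00658333, n = 84
FV = $400.00 × ((1 + 0.079/12)^84 − 1) / (0.079/12)
FV = $400.00 × 111.693076
FV = $44,677.23

FV = PMT × ((1+r)^n - 1)/r = $44,677.23


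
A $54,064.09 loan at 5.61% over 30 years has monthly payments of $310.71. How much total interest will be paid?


Total paid over the life of the loan = PMT × n.
Total paid = $310.71 × 360 = $111,855.60
Total interest = total paid − principal = $111,855.60 − $54,064.09 = $57,791.51

Total interest = (PMT × n) - PV = $57,791.51


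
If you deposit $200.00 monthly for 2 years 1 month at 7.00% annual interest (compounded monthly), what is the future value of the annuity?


Future value of an ordinary annuity: FV = PMT × ((1 + r)^n − 1) / r
Monthly rate r = 0.07/12 ≈ 0.00583333, n = 25
FV = $200.00 × ((1 + 0.07/12)^25 − 1) / (0.07/12)
FV = $200.00 × 26.830838
FV = $5,366.17

FV = PMT × ((1+r)^n - 1)/r = $5,366.17


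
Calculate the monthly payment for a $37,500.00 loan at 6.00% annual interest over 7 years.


Loan payment formula: PMT = PV × r / (1 − (1 + r)^(−n))
Monthly rate r = 0.06/12 = 0.005, n = 84 months
Denominator: 1 − (1 + 0.06/12)^(−84) = 0.342265
PMT = $37,500.00 × (0.06/12) / 0.342265
PMT = $547.82 per month

PMT = PV × r / (1-(1+r)^(-n)) = $547.82/month


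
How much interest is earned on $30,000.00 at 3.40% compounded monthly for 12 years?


Compound interest earned = final amount − principal.
A = P(1 + r/n)^(nt) = $30,000.00 × (1 + 0.034/12)^(12 × 12) = $45,088.20
Interest = A − P = $45,088.20 − $30,000.00 = $15,088.20

Interest = A - P = $15,088.20


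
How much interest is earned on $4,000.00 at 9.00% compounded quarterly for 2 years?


Compound interest earned = final amount − principal.
A = P(1 + r/n)^(nt) = $4,000.00 × (1 + 0.09/4)^(4 × 2) = $4,779.32
Interest = A − P = $4,779.32 − $4,000.00 = $779.32

Interest = A - P = $779.32


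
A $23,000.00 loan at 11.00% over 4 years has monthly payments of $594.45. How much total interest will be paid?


Total paid over the life of the loan = PMT × n.
Total paid = $594.45 × 48 = $28,533.60
Total interest = total paid − principal = $28,533.60 − $23,000.00 = $5,533.60

Total interest = (PMT × n) - PV = $5,533.60


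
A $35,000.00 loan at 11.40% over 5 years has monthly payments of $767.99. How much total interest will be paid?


Total paid over the life of the loan = PMT × n.
Total paid = $767.99 × 60 = $46,079.40
Total interest = total paid − principal = $46,079.40 − $35,000.00 = $11,079.40

Total interest = (PMT × n) - PV = $11,079.40


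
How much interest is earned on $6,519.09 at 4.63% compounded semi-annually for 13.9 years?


Compound interest earned = final amount − principal.
A = P(1 + r/n)^(nt) = $6,519.09 × (1 + 0.0463/2)^(2 × 13.9) = $12,316.85
Interest = A − P = $12,316.85 − $6,519.09 = $5,797.76

Interest = A - P = $5,797.76


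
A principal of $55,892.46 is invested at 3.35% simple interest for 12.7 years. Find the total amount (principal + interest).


Total amount formula: A = P(1 + rt) = P + P·r·t
Interest: I = P × r × t = $55,892.46 × 0.0335 × 12.7 = $23,779.45
A = P + I = $55,892.46 + $23,779.45 = $79,671.91

A = P + I = P(1 + rt) = $79,671.91


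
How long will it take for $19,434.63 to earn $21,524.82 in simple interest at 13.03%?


Rearrange the simple interest formula for t:
I = P × r × t  ⇒  t = I / (P × r)
t = $21,524.82 / ($19,434.63 × 0.1303)
t = 8.5

t = I/(P×r) = 8.5 years


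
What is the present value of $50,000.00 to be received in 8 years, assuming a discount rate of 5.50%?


Present value formula: PV = FV / (1 + r)^t
PV = $50,000.00 / (1 + 0.055)^8
PV = $50,000.00 / 1.5346865
PV = $32,579.94

PV = FV / (1 + r)^t = $32,579.94


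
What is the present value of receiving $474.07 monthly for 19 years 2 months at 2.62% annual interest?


Present value of an ordinary annuity: PV = PMT × (1 − (1 + r)^(−n)) / r
Monthly rate r = 0.0262/12 ≈ 0.00218333, n = 230
PV = $474.07 × (1 − (1 + 0.0262/12)^(−230)) / (0.0262/12)
PV = $474.07 × 180.664433
PV = $85,647.59

PV = PMT × (1-(1+r)^(-n))/r = $85,647.59


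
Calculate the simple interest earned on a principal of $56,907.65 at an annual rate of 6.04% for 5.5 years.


Simple interest formula: I = P × r × t
I = $56,907.65 × 0.0604 × 5.5
I = $18,904.72

I = P × r × t = $18,904.72


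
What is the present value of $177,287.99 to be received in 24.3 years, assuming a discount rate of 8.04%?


Present value formula: PV = FV / (1 + r)^t
PV = $177,287.99 / (1 + 0.0804)^24.3
PV = $177,287.99 / 6.5479474
PV = $27,075.35

PV = FV / (1 + r)^t = $27,075.35


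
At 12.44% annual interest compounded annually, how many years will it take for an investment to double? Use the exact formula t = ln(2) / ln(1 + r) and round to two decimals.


Doubling condition: (1 + r)^t = 2
Take ln of both sides: t × ln(1 + r) = ln(2)
t = ln(2) / ln(1 + r)
t = 0.693147 / 0.117250
t = 5.91

t = ln(2) / ln(1 + r) = 5.91 years


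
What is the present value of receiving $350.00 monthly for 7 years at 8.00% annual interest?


Present value of an ordinary annuity: PV = PMT × (1 − (1 + r)^(−n)) / r
Monthly rate r = 0.08/12 ≈ 0.00666667, n = 84
PV = $350.00 × (1 − (1 + 0.08/12)^(−84)) / (0.08/12)
PV = $350.00 × 64.159261
PV = $22,455.74

PV = PMT × (1-(1+r)^(-n))/r = $22,455.74


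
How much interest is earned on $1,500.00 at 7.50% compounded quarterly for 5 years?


Compound interest earned = final amount − principal.
A = P(1 + r/n)^(nt) = $1,500.00 × (1 + 0.075/4)^(4 × 5) = $2,174.92
Interest = A − P = $2,174.92 − $1,500.00 = $674.92

Interest = A - P = $674.92


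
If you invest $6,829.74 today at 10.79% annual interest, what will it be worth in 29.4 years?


Future value formula: FV = PV × (1 + r)^t
FV = $6,829.74 × (1 + 0.1079)^29.4
FV = $6,829.74 × 20.338388
FV = $138,905.90

FV = PV × (1 + r)^t = $138,905.90


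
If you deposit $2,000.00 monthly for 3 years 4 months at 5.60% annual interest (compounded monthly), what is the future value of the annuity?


Future value of an ordinary annuity: FV = PMT × ((1 + r)^n − 1) / r
Monthly rate r = 0.056/12 ≈ 0.00466667, n = 40
FV = $2,000.00 × ((1 + 0.056/12)^40 − 1) / (0.056/12)
FV = $2,000.00 × 43.864773
FV = $87,729.55

FV = PMT × ((1+r)^n - 1)/r = $87,729.55


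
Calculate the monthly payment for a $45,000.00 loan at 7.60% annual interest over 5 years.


Loan payment formula: PMT = PV × r / (1 − (1 + r)^(−n))
Monthly rate r = 0.076/12 ≈ 0.00633333, n = 60 months
Denominator: 1 − (1 + 0.076/12)^(−60) = 0.315319
PMT = $45,000.00 × (0.076/12) / 0.315319
PMT = $903.85 per month

PMT = PV × r / (1-(1+r)^(-n)) = $903.85/month


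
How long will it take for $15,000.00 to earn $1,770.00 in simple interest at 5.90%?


Rearrange the simple interest formula for t:
I = P × r × t  ⇒  t = I / (P × r)
t = $1,770.00 / ($15,000.00 × 0.059)
t = 2

t = I/(P×r) = 2 years


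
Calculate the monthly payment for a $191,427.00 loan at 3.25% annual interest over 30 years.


Loan payment formula: PMT = PV × r / (1 − (1 + r)^(−n))
Monthly rate r = 0.0325/12 ≈ 0.00270833, n = 360 months
Denominator: 1 − (1 + 0.0325/12)^(−360) = 0.622310
PMT = $191,427.00 × (0.0325/12) / 0.622310
PMT = $833.10 per month

PMT = PV × r / (1-(1+r)^(-n)) = $833.10/month


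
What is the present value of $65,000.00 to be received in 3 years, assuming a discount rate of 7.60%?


Present value formula: PV = FV / (1 + r)^t
PV = $65,000.00 / (1 + 0.076)^3
PV = $65,000.00 / 1.245767
PV = $52,176.69

PV = FV / (1 + r)^t = $52,176.69


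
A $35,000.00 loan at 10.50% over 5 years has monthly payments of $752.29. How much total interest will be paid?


Total paid over the life of the loan = PMT × n.
Total paid = $752.29 × 60 = $45,137.40
Total interest = total paid − principal = $45,137.40 − $35,000.00 = $10,137.40

Total interest = (PMT × n) - PV = $10,137.40


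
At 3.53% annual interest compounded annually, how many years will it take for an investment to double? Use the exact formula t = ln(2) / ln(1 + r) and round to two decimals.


Doubling condition: (1 + r)^t = 2
Take ln of both sides: t × ln(1 + r) = ln(2)
t = ln(2) / ln(1 + r)
t = 0.693147 / 0.034691
t = 19.98

t = ln(2) / ln(1 + r) = 19.98 years


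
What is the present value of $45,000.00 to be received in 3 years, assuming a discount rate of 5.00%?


Present value formula: PV = FV / (1 + r)^t
PV = $45,000.00 / (1 + 0.05)^3
PV = $45,000.00 / 1.157625
PV = $38,872.69

PV = FV / (1 + r)^t = $38,872.69


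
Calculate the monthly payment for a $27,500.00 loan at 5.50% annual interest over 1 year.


Loan payment formula: PMT = PV × r / (1 − (1 + r)^(−n))
Monthly rate r = 0.055/12 ≈ 0.00458333, n = 12 months
Denominator: 1 − (1 + 0.055/12)^(−12) = 0.053396
PMT = $27,500.00 × (0.055/12) / 0.053396
PMT = $2,360.51 per month

PMT = PV × r / (1-(1+r)^(-n)) = $2,360.51/month


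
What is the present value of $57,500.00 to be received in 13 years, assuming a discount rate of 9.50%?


Present value formula: PV = FV / (1 + r)^t
PV = $57,500.00 / (1 + 0.095)^13
PV = $57,500.00 / 3.253745
PV = $17,671.94

PV = FV / (1 + r)^t = $17,671.94


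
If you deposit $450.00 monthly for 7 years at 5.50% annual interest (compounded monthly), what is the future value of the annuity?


Future value of an ordinary annuity: FV = PMT × ((1 + r)^n − 1) / r
Monthly rate r = 0.055/12 ≈ 0.00458333, n = 84
FV = $450.00 × ((1 + 0.055/12)^84 − 1) / (0.055/12)
FV = $450.00 × 102.179391
FV = $45,980.73

FV = PMT × ((1+r)^n - 1)/r = $45,980.73


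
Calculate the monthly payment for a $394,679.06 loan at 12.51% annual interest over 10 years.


Loan payment formula: PMT = PV × r / (1 − (1 + r)^(−n))
Monthly rate r = 0.1251/12 = 0.010425, n = 120 months
Denominator: 1 − (1 + 0.1251/12)^(−120) = 0.711922
PMT = $394,679.06 × (0.1251/12) / 0.711922
PMT = $5,779.47 per month

PMT = PV × r / (1-(1+r)^(-n)) = $5,779.47/month


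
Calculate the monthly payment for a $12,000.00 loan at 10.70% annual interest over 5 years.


Loan payment formula: PMT = PV × r / (1 − (1 + r)^(−n))
Monthly rate r = 0.107/12 ≈ 0.00891667, n = 60 months
Denominator: 1 − (1 + 0.107/12)^(−60) = 0.412940
PMT = $12,000.00 × (0.107/12) / 0.412940
PMT = $259.12 per month

PMT = PV × r / (1-(1+r)^(-n)) = $259.12/month


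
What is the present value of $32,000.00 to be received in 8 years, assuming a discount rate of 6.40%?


Present value formula: PV = FV / (1 + r)^t
PV = $32,000.00 / (1 + 0.064)^8
PV = $32,000.00 / 1.6426046
PV = $19,481.26

PV = FV / (1 + r)^t = $19,481.26


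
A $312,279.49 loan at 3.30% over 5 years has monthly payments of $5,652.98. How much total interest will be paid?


Total paid over the life of the loan = PMT × n.
Total paid = $5,652.98 × 60 = $339,178.80
Total interest = total paid − principal = $339,178.80 − $312,279.49 = $26,899.31

Total interest = (PMT × n) - PV = $26,899.31


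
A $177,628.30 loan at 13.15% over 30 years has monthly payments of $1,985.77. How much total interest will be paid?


Total paid over the life of the loan = PMT × n.
Total paid = $1,985.77 × 360 = $714,877.20
Total interest = total paid − principal = $714,877.20 − $177,628.30 = $537,248.90

Total interest = (PMT × n) - PV = $537,248.90


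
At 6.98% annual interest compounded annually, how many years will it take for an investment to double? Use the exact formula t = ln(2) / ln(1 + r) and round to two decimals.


Doubling condition: (1 + r)^t = 2
Take ln of both sides: t × ln(1 + r) = ln(2)
t = ln(2) / ln(1 + r)
t = 0.693147 / 0.067472
t = 10.27

t = ln(2) / ln(1 + r) = 10.27 years


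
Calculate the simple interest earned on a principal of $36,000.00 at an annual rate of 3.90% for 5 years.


Simple interest formula: I = P × r × t
I = $36,000.00 × 0.039 × 5
I = $7,020.00

I = P × r × t = $7,020.00


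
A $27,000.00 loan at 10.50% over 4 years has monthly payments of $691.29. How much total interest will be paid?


Total paid over the life of the loan = PMT × n.
Total paid = $691.29 × 48 = $33,181.92
Total interest = total paid − principal = $33,181.92 − $27,000.00 = $6,181.92

Total interest = (PMT × n) - PV = $6,181.92


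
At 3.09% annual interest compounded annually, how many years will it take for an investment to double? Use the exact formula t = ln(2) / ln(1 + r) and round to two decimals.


Doubling condition: (1 + r)^t = 2
Take ln of both sides: t × ln(1 + r) = ln(2)
t = ln(2) / ln(1 + r)
t = 0.693147 / 0.030432
t = 22.78

t = ln(2) / ln(1 + r) = 22.78 years


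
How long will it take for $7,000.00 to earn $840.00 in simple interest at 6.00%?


Rearrange the simple interest formula for t:
I = P × r × t  ⇒  t = I / (P × r)
t = $840.00 / ($7,000.00 × 0.06)
t = 2

t = I/(P×r) = 2 years


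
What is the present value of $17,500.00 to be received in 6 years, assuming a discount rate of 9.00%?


Present value formula: PV = FV / (1 + r)^t
PV = $17,500.00 / (1 + 0.09)^6
PV = $17,500.00 / 1.677100
PV = $10,434.68

PV = FV / (1 + r)^t = $10,434.68


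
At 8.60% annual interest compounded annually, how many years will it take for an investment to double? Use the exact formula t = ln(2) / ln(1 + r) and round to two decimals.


Doubling condition: (1 + r)^t = 2
Take ln of both sides: t × ln(1 + r) = ln(2)
t = ln(2) / ln(1 + r)
t = 0.693147 / 0.082501
t = 8.40

t = ln(2) / ln(1 + r) = 8.40 years


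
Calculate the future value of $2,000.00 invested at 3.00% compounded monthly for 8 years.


Compound interest formula: A = P(1 + r/n)^(nt)
A = $2,000.00 × (1 + 0.03/12)^(12 × 8)
Growth factor: (1 + 0.03/12)^96 = 1.270868
A = $2,000.00 × 1.270868
A = $2,541.74

A = P(1 + r/n)^(nt) = $2,541.74


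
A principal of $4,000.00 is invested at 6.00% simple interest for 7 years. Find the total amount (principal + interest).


Total amount formula: A = P(1 + rt) = P + P·r·t
Interest: I = P × r × t = $4,000.00 × 0.06 × 7 = $1,680.00
A = P + I = $4,000.00 + $1,680.00 = $5,680.00

A = P + I = P(1 + rt) = $5,680.00


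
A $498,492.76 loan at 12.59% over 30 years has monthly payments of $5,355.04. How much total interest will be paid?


Total paid over the life of the loan = PMT × n.
Total paid = $5,355.04 × 360 = $1,927,814.40
Total interest = total paid − principal = $1,927,814.40 − $498,492.76 = $1,429,321.64

Total interest = (PMT × n) - PV = $1,429,321.64


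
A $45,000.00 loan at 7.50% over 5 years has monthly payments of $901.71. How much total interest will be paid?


Total paid over the life of the loan = PMT × n.
Total paid = $901.71 × 60 = $54,102.60
Total interest = total paid − principal = $54,102.60 − $45,000.00 = $9,102.60

Total interest = (PMT × n) - PV = $9,102.60


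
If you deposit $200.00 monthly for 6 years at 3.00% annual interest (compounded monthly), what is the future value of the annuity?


Future value of an ordinary annuity: FV = PMT × ((1 + r)^n − 1) / r
Monthly rate r = 0.03/12 = 0.0025, n = 72
FV = $200.00 × ((1 + 0.03/12)^72 − 1) / (0.03/12)
FV = $200.00 × 78.779387
FV = $15,755.88

FV = PMT × ((1+r)^n - 1)/r = $15,755.88


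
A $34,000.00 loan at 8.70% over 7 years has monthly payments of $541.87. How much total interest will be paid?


Total paid over the life of the loan = PMT × n.
Total paid = $541.87 × 84 = $45,517.08
Total interest = total paid − principal = $45,517.08 − $34,000.00 = $11,517.08

Total interest = (PMT × n) - PV = $11,517.08


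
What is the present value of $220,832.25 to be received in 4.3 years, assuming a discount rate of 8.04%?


Present value formula: PV = FV / (1 + r)^t
PV = $220,832.25 / (1 + 0.0804)^4.3
PV = $220,832.25 / 1.39448445
PV = $158,361.21

PV = FV / (1 + r)^t = $158,361.21


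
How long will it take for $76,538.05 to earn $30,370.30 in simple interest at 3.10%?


Rearrange the simple interest formula for t:
I = P × r × t  ⇒  t = I / (P × r)
t = $30,370.30 / ($76,538.05 × 0.031)
t = 12.8

t = I/(P×r) = 12.8 years


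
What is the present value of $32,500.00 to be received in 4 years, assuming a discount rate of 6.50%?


Present value formula: PV = FV / (1 + r)^t
PV = $32,500.00 / (1 + 0.065)^4
PV = $32,500.00 / 1.2864664
PV = $25,263.00

PV = FV / (1 + r)^t = $25,263.00


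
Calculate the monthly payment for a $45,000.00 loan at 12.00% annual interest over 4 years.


Loan payment formula: PMT = PV × r / (1 − (1 + r)^(−n))
Monthly rate r = 0.12/12 = 0.01, n = 48 months
Denominator: 1 − (1 + 0.12/12)^(−48) = 0.379740
PMT = $45,000.00 × (0.12/12) / 0.379740
PMT = $1,185.02 per month

PMT = PV × r / (1-(1+r)^(-n)) = $1,185.02/month


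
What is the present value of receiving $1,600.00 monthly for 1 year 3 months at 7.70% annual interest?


Present value of an ordinary annuity: PV = PMT × (1 − (1 + r)^(−n)) / r
Monthly rate r = 0.077/12 ≈ 0.00641667, n = 15
PV = $1,600.00 × (1 − (1 + 0.077/12)^(−15)) / (0.077/12)
PV = $1,600.00 × 14.257209
PV = $22,811.53

PV = PMT × (1-(1+r)^(-n))/r = $22,811.53


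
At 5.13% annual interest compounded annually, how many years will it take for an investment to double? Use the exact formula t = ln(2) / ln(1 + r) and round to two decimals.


Doubling condition: (1 + r)^t = 2
Take ln of both sides: t × ln(1 + r) = ln(2)
t = ln(2) / ln(1 + r)
t = 0.693147 / 0.050027
t = 13.86

t = ln(2) / ln(1 + r) = 13.86 years


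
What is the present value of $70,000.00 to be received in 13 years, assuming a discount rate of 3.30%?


Present value formula: PV = FV / (1 + r)^t
PV = $70,000.00 / (1 + 0.033)^13
PV = $70,000.00 / 1.5251206
PV = $45,898.01

PV = FV / (1 + r)^t = $45,898.01


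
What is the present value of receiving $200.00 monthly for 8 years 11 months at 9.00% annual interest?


Present value of an ordinary annuity: PV = PMT × (1 − (1 + r)^(−n)) / r
Monthly rate r = 0.09/12 = 0.0075, n = 107
PV = $200.00 × (1 − (1 + 0.09/12)^(−107)) / (0.09/12)
PV = $200.00 × 73.393177
PV = $14,678.64

PV = PMT × (1-(1+r)^(-n))/r = $14,678.64


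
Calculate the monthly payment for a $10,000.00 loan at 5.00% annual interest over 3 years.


Loan payment formula: PMT = PV × r / (1 − (1 + r)^(−n))
Monthly rate r = 0.05/12 ≈ 0.00416667, n = 36 months
Denominator: 1 − (1 + 0.05/12)^(−36) = 0.139024
PMT = $10,000.00 × (0.05/12) / 0.139024
PMT = $299.71 per month

PMT = PV × r / (1-(1+r)^(-n)) = $299.71/month


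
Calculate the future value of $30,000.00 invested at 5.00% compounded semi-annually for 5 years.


Compound interest formula: A = P(1 + r/n)^(nt)
A = $30,000.00 × (1 + 0.05/2)^(2 × 5)
Growth factor: (1 + 0.05/2)^10 = 1.28008454
A = $30,000.00 × 1.28008454
A = $38,402.54

A = P(1 + r/n)^(nt) = $38,402.54


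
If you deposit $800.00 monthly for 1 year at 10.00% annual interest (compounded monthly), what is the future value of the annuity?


Future value of an ordinary annuity: FV = PMT × ((1 + r)^n − 1) / r
Monthly rate r = 0.1/12 ≈ 0.00833333, n = 12
FV = $800.00 × ((1 + 0.1/12)^12 − 1) / (0.1/12)
FV = $800.00 × 12.565568
FV = $10,052.45

FV = PMT × ((1+r)^n - 1)/r = $10,052.45


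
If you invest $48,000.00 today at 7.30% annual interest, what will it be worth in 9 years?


Future value formula: FV = PV × (1 + r)^t
FV = $48,000.00 × (1 + 0.073)^9
FV = $48,000.00 × 1.885374
FV = $90,497.95

FV = PV × (1 + r)^t = $90,497.95


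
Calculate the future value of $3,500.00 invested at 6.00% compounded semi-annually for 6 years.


Compound interest formula: A = P(1 + r/n)^(nt)
A = $3,500.00 × (1 + 0.06/2)^(2 × 6)
Growth factor: (1 + 0.06/2)^12 = 1.425761
A = $3,500.00 × 1.425761
A = $4,990.16

A = P(1 + r/n)^(nt) = $4,990.16


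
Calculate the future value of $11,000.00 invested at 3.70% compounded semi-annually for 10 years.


Compound interest formula: A = P(1 + r/n)^(nt)
A = $11,000.00 × (1 + 0.037/2)^(2 × 10)
Growth factor: (1 + 0.037/2)^20 = 1.442848
A = $11,000.00 × 1.442848
A = $15,871.33

A = P(1 + r/n)^(nt) = $15,871.33


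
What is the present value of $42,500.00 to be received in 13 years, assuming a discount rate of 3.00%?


Present value formula: PV = FV / (1 + r)^t
PV = $42,500.00 / (1 + 0.03)^13
PV = $42,500.00 / 1.468534
PV = $28,940.43

PV = FV / (1 + r)^t = $28,940.43


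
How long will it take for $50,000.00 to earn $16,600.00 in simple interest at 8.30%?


Rearrange the simple interest formula for t:
I = P × r × t  ⇒  t = I / (P × r)
t = $16,600.00 / ($50,000.00 × 0.083)
t = 4

t = I/(P×r) = 4 years


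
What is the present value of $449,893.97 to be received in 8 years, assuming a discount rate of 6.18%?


Present value formula: PV = FV / (1 + r)^t
PV = $449,893.97 / (1 + 0.0618)^8
PV = $449,893.97 / 1.6156295
PV = $278,463.58

PV = FV / (1 + r)^t = $278,463.58


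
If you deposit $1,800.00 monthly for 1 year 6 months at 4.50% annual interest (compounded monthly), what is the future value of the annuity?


Future value of an ordinary annuity: FV = PMT × ((1 + r)^n − 1) / r
Monthly rate r = 0.045/12 = 0.00375, n = 18
FV = $1,800.00 × ((1 + 0.045/12)^18 − 1) / (0.045/12)
FV = $1,800.00 × 18.585388
FV = $33,453.70

FV = PMT × ((1+r)^n - 1)/r = $33,453.70


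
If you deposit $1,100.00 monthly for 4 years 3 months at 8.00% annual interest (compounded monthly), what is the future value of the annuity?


Future value of an ordinary annuity: FV = PMT × ((1 + r)^n − 1) / r
Monthly rate r = 0.08/12 ≈ 0.00666667, n = 51
FV = $1,100.00 × ((1 + 0.08/12)^51 − 1) / (0.08/12)
FV = $1,100.00 × 60.504488
FV = $66,554.94

FV = PMT × ((1+r)^n - 1)/r = $66,554.94


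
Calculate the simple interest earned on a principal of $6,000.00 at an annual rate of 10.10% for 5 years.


Simple interest formula: I = P × r × t
I = $6,000.00 × 0.101 × 5
I = $3,030.00

I = P × r × t = $3,030.00


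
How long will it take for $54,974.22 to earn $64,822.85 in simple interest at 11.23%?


Rearrange the simple interest formula for t:
I = P × r × t  ⇒  t = I / (P × r)
t = $64,822.85 / ($54,974.22 × 0.1123)
t = 10.5

t = I/(P×r) = 10.5 years


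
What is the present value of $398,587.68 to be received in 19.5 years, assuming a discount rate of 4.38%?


Present value formula: PV = FV / (1 + r)^t
PV = $398,587.68 / (1 + 0.0438)^19.5
PV = $398,587.68 / 2.3069448
PV = $172,777.29

PV = FV / (1 + r)^t = $172,777.29


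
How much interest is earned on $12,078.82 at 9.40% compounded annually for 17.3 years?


Compound interest earned = final amount − principal.
A = P(1 + r/n)^(nt) = $12,078.82 × (1 + 0.094/1)^(1 × 17.3) = $57,151.05
Interest = A − P = $57,151.05 − $12,078.82 = $45,072.23

Interest = A - P = $45,072.23


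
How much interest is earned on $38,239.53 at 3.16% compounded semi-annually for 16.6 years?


Compound interest earned = final amount − principal.
A = P(1 + r/n)^(nt) = $38,239.53 × (1 + 0.0316/2)^(2 × 16.6) = $64,349.48
Interest = A − P = $64,349.48 − $38,239.53 = $26,109.95

Interest = A - P = $26,109.95


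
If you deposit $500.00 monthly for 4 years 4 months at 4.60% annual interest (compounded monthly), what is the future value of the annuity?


Future value of an ordinary annuity: FV = PMT × ((1 + r)^n − 1) / r
Monthly rate r = 0.046/12 ≈ 0.00383333, n = 52
FV = $500.00 × ((1 + 0.046/12)^52 − 1) / (0.046/12)
FV = $500.00 × 57.423575
FV = $28,711.79

FV = PMT × ((1+r)^n - 1)/r = $28,711.79


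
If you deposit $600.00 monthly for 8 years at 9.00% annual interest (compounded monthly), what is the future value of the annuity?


Future value of an ordinary annuity: FV = PMT × ((1 + r)^n − 1) / r
Monthly rate r = 0.09/12 = 0.0075, n = 96
FV = $600.00 × ((1 + 0.09/12)^96 − 1) / (0.09/12)
FV = $600.00 × 139.856164
FV = $83,913.70

FV = PMT × ((1+r)^n - 1)/r = $83,913.70


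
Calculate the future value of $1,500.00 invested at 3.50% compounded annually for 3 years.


Compound interest formula: A = P(1 + r/n)^(nt)
A = $1,500.00 × (1 + 0.035/1)^(1 × 3)
Growth factor: (1 + 0.035/1)^3 = 1.108718
A = $1,500.00 × 1.108718
A = $1,663.08

A = P(1 + r/n)^(nt) = $1,663.08


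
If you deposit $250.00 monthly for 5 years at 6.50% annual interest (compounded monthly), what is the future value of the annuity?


Future value of an ordinary annuity: FV = PMT × ((1 + r)^n − 1) / r
Monthly rate r = 0.065/12 ≈ 0.00541667, n = 60
FV = $250.00 × ((1 + 0.065/12)^60 − 1) / (0.065/12)
FV = $250.00 × 70.673968
FV = $17,668.49

FV = PMT × ((1+r)^n - 1)/r = $17,668.49


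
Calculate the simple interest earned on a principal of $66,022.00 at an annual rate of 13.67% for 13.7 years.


Simple interest formula: I = P × r × t
I = $66,022.00 × 0.1367 × 13.7
I = $123,645.34

I = P × r × t = $123,645.34


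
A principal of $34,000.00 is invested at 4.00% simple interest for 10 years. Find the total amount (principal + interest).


Total amount formula: A = P(1 + rt) = P + P·r·t
Interest: I = P × r × t = $34,000.00 × 0.04 × 10 = $13,600.00
A = P + I = $34,000.00 + $13,600.00 = $47,600.00

A = P + I = P(1 + rt) = $47,600.00


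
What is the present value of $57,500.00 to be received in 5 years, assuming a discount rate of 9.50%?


Present value formula: PV = FV / (1 + r)^t
PV = $57,500.00 / (1 + 0.095)^5
PV = $57,500.00 / 1.5742387
PV = $36,525.59

PV = FV / (1 + r)^t = $36,525.59


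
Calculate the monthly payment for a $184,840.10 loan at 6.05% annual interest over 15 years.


Loan payment formula: PMT = PV × r / (1 − (1 + r)^(−n))
Monthly rate r = 0.0605/12 ≈ 0.00504167, n = 180 months
Denominator: 1 − (1 + 0.0605/12)^(−180) = 0.595547
PMT = $184,840.10 × (0.0605/12) / 0.595547
PMT = $1,564.78 per month

PMT = PV × r / (1-(1+r)^(-n)) = $1,564.78/month


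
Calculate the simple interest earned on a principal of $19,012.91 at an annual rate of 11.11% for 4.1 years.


Simple interest formula: I = P × r × t
I = $19,012.91 × 0.1111 × 4.1
I = $8,660.57

I = P × r × t = $8,660.57


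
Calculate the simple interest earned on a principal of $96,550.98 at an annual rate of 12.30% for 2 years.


Simple interest formula: I = P × r × t
I = $96,550.98 × 0.123 × 2
I = $23,751.54

I = P × r × t = $23,751.54


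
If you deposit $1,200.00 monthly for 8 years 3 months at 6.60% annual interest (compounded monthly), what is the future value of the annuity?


Future value of an ordinary annuity: FV = PMT × ((1 + r)^n − 1) / r
Monthly rate r = 0.066/12 = 0.0055, n = 99
FV = $1,200.00 × ((1 + 0.066/12)^99 − 1) / (0.066/12)
FV = $1,200.00 × 131.123008
FV = $157,347.61

FV = PMT × ((1+r)^n - 1)/r = $157,347.61


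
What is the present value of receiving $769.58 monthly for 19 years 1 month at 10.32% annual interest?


Present value of an ordinary annuity: PV = PMT × (1 − (1 + r)^(−n)) / r
Monthly rate r = 0.1032/12 = 0.0086, n = 229
PV = $769.58 × (1 − (1 + 0.1032/12)^(−229)) / (0.1032/12)
PV = $769.58 × 99.916224
PV = $76,893.53

PV = PMT × (1-(1+r)^(-n))/r = $76,893.53


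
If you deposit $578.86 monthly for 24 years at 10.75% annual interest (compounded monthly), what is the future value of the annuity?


Future value of an ordinary annuity: FV = PMT × ((1 + r)^n − 1) / r
Monthly rate r = 0.1075/12 ≈ 0.00895833, n = 288
FV = $578.86 × ((1 + 0.1075/12)^288 − 1) / (0.1075/12)
FV = $578.86 × 1344.714524
FV = $778,401.45

FV = PMT × ((1+r)^n - 1)/r = $778,401.45


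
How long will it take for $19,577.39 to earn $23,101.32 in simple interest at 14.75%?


Rearrange the simple interest formula for t:
I = P × r × t  ⇒  t = I / (P × r)
t = $23,101.32 / ($19,577.39 × 0.1475)
t = 8

t = I/(P×r) = 8 years


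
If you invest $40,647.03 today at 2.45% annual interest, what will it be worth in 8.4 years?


Future value formula: FV = PV × (1 + r)^t
FV = $40,647.03 × (1 + 0.0245)^8.4
FV = $40,647.03 × 1.2254638
FV = $49,811.46

FV = PV × (1 + r)^t = $49,811.46


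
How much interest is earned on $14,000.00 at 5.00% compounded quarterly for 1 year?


Compound interest earned = final amount − principal.
A = P(1 + r/n)^(nt) = $14,000.00 × (1 + 0.05/4)^(4 × 1) = $14,713.23
Interest = A − P = $14,713.23 − $14,000.00 = $713.23

Interest = A - P = $713.23


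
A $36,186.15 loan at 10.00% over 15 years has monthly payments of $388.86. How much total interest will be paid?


Total paid over the life of the loan = PMT × n.
Total paid = $388.86 × 180 = $69,994.80
Total interest = total paid − principal = $69,994.80 − $36,186.15 = $33,808.65

Total interest = (PMT × n) - PV = $33,808.65


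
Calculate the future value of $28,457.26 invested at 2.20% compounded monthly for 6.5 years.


Compound interest formula: A = P(1 + r/n)^(nt)
A = $28,457.26 × (1 + 0.022/12)^(12 × 6.5)
Growth factor: (1 + 0.022/12)^78 = 1.1535788
A = $28,457.26 × 1.1535788
A = $32,827.69

A = P(1 + r/n)^(nt) = $32,827.69


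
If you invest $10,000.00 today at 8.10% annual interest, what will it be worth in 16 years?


Future value formula: FV = PV × (1 + r)^t
FV = $10,000.00 × (1 + 0.081)^16
FV = $10,000.00 × 3.477051
FV = $34,770.51

FV = PV × (1 + r)^t = $34,770.51


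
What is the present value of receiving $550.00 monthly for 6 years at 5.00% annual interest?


Present value of an ordinary annuity: PV = PMT × (1 − (1 + r)^(−n)) / r
Monthly rate r = 0.05/12 ≈ 0.00416667, n = 72
PV = $550.00 × (1 − (1 + 0.05/12)^(−72)) / (0.05/12)
PV = $550.00 × 62.092777
PV = $34,151.03

PV = PMT × (1-(1+r)^(-n))/r = $34,151.03


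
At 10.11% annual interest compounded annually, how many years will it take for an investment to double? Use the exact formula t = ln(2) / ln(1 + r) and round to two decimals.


Doubling condition: (1 + r)^t = 2
Take ln of both sides: t × ln(1 + r) = ln(2)
t = ln(2) / ln(1 + r)
t = 0.693147 / 0.096310
t = 7.20

t = ln(2) / ln(1 + r) = 7.20 years


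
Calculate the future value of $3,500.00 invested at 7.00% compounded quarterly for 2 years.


Compound interest formula: A = P(1 + r/n)^(nt)
A = $3,500.00 × (1 + 0.07/4)^(4 × 2)
Growth factor: (1 + 0.07/4)^8 = 1.148882
A = $3,500.00 × 1.148882
A = $4,021.09

A = P(1 + r/n)^(nt) = $4,021.09


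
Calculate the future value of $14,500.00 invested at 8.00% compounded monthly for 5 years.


Compound interest formula: A = P(1 + r/n)^(nt)
A = $14,500.00 × (1 + 0.08/12)^(12 × 5)
Growth factor: (1 + 0.08/12)^60 = 1.4898457
A = $14,500.00 × 1.4898457
A = $21,602.76

A = P(1 + r/n)^(nt) = $21,602.76


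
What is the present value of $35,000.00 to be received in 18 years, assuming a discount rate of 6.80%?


Present value formula: PV = FV / (1 + r)^t
PV = $35,000.00 / (1 + 0.068)^18
PV = $35,000.00 / 3.268004
PV = $10,709.90

PV = FV / (1 + r)^t = $10,709.90


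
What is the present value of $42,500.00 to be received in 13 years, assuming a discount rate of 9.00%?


Present value formula: PV = FV / (1 + r)^t
PV = $42,500.00 / (1 + 0.09)^13
PV = $42,500.00 / 3.065805
PV = $13,862.59

PV = FV / (1 + r)^t = $13,862.59


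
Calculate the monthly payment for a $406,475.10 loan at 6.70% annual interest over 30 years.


Loan payment formula: PMT = PV × r / (1 − (1 + r)^(−n))
Monthly rate r = 0.067/12 ≈ 0.00558333, n = 360 months
Denominator: 1 − (1 + 0.067/12)^(−360) = 0.865260
PMT = $406,475.10 × (0.067/12) / 0.865260
PMT = $2,622.89 per month

PMT = PV × r / (1-(1+r)^(-n)) = $2,622.89/month


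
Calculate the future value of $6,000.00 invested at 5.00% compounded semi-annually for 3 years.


Compound interest formula: A = P(1 + r/n)^(nt)
A = $6,000.00 × (1 + 0.05/2)^(2 × 3)
Growth factor: (1 + 0.05/2)^6 = 1.159693
A = $6,000.00 × 1.159693
A = $6,958.16

A = P(1 + r/n)^(nt) = $6,958.16


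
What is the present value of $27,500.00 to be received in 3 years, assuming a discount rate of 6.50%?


Present value formula: PV = FV / (1 + r)^t
PV = $27,500.00 / (1 + 0.065)^3
PV = $27,500.00 / 1.2079496
PV = $22,765.85

PV = FV / (1 + r)^t = $22,765.85


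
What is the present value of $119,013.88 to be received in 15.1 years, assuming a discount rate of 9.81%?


Present value formula: PV = FV / (1 + r)^t
PV = $119,013.88 / (1 + 0.0981)^15.1
PV = $119,013.88 / 4.108588
PV = $28,967.10

PV = FV / (1 + r)^t = $28,967.10


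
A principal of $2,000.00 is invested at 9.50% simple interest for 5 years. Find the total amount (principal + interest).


Total amount formula: A = P(1 + rt) = P + P·r·t
Interest: I = P × r × t = $2,000.00 × 0.095 × 5 = $950.00
A = P + I = $2,000.00 + $950.00 = $2,950.00

A = P + I = P(1 + rt) = $2,950.00


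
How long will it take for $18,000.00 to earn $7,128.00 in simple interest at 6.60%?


Rearrange the simple interest formula for t:
I = P × r × t  ⇒  t = I / (P × r)
t = $7,128.00 / ($18,000.00 × 0.066)
t = 6

t = I/(P×r) = 6 years


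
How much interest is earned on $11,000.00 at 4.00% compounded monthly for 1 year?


Compound interest earned = final amount − principal.
A = P(1 + r/n)^(nt) = $11,000.00 × (1 + 0.04/12)^(12 × 1) = $11,448.16
Interest = A − P = $11,448.16 − $11,000.00 = $448.16

Interest = A - P = $448.16


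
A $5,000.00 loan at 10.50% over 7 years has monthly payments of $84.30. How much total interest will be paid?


Total paid over the life of the loan = PMT × n.
Total paid = $84.30 × 84 = $7,081.20
Total interest = total paid − principal = $7,081.20 − $5,000.00 = $2,081.20

Total interest = (PMT × n) - PV = $2,081.20


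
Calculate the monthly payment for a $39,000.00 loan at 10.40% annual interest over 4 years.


Loan payment formula: PMT = PV × r / (1 − (1 + r)^(−n))
Monthly rate r = 0.104/12 ≈ 0.00866667, n = 48 months
Denominator: 1 − (1 + 0.104/12)^(−48) = 0.339136
PMT = $39,000.00 × (0.104/12) / 0.339136
PMT = $996.65 per month

PMT = PV × r / (1-(1+r)^(-n)) = $996.65/month


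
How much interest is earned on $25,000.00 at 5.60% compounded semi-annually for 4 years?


Compound interest earned = final amount − principal.
A = P(1 + r/n)^(nt) = $25,000.00 × (1 + 0.056/2)^(2 × 4) = $31,180.63
Interest = A − P = $31,180.63 − $25,000.00 = $6,180.63

Interest = A - P = $6,180.63


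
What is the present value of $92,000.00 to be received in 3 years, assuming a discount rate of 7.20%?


Present value formula: PV = FV / (1 + r)^t
PV = $92,000.00 / (1 + 0.072)^3
PV = $92,000.00 / 1.2319252
PV = $74,679.86

PV = FV / (1 + r)^t = $74,679.86


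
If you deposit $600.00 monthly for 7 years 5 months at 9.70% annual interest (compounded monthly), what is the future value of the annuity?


Future value of an ordinary annuity: FV = PMT × ((1 + r)^n − 1) / r
Monthly rate r = 0.097/12 ≈ 0.00808333, n = 89
FV = $600.00 × ((1 + 0.097/12)^89 − 1) / (0.097/12)
FV = $600.00 × 129.563582
FV = $77,738.15

FV = PMT × ((1+r)^n - 1)/r = $77,738.15


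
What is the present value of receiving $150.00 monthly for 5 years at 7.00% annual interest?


Present value of an ordinary annuity: PV = PMT × (1 − (1 + r)^(−n)) / r
Monthly rate r = 0.07/12 ≈ 0.00583333, n = 60
PV = $150.00 × (1 − (1 + 0.07/12)^(−60)) / (0.07/12)
PV = $150.00 × 50.501994
PV = $7,575.30

PV = PMT × (1-(1+r)^(-n))/r = $7,575.30


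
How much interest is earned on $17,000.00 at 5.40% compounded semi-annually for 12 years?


Compound interest earned = final amount − principal.
A = P(1 + r/n)^(nt) = $17,000.00 × (1 + 0.054/2)^(2 × 12) = $32,221.04
Interest = A − P = $32,221.04 − $17,000.00 = $15,221.04

Interest = A - P = $15,221.04
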